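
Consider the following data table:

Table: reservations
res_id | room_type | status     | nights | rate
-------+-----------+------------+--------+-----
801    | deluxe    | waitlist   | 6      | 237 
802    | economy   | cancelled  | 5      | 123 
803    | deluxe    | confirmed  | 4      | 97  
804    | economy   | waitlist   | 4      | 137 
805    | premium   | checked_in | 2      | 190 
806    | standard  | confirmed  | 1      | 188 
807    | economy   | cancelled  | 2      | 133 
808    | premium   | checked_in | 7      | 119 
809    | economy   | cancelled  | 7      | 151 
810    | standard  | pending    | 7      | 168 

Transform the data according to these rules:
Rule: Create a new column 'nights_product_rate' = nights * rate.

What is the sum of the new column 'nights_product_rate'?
6873

Step 1: For each record, compute nights * rate
Example calculations:
  6 * 237 = 1422
  5 * 123 = 615
  4 * 97 = 388
  ...
Step 2: Sum all derived values
Step 3: Total = 6873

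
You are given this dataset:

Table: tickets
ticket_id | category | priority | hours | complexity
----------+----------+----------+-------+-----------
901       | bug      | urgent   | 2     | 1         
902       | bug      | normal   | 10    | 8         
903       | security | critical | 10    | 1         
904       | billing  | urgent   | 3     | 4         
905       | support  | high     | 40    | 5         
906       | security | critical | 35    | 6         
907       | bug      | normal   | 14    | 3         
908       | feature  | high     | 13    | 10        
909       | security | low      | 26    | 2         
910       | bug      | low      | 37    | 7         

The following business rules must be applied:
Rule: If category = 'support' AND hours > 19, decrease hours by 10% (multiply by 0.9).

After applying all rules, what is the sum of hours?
186.0

Step 1: Find records where category = 'support' AND hours > 19
Step 2: 1 records match, summing to 40
Step 3: After multiplier: 40 × 0.9 = 36.0
Step 4: Unaffected records sum: 150
Step 5: Final sum = 36.0 + 150 = 186.0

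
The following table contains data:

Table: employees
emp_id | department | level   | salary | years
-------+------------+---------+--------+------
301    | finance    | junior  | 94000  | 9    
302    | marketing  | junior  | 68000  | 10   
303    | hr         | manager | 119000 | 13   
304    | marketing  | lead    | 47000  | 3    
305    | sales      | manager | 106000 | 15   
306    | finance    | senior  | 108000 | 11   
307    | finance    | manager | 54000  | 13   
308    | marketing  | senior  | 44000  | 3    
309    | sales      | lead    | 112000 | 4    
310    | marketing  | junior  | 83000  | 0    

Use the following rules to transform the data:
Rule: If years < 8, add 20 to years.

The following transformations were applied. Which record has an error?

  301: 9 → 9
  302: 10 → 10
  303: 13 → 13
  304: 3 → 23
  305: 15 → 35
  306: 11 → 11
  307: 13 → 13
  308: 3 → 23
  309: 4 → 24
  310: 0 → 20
Record 305 has an error. The correct transformed value should be 15, not 35.

Step 1: Check each record against the rule
Step 2: Record 305 has years = 15
Step 3: Since 15 >= 8, the bonus should not have been applied
Step 4: Correct value = 15, but claimed value = 35
Conclusion: Record 305 has the error.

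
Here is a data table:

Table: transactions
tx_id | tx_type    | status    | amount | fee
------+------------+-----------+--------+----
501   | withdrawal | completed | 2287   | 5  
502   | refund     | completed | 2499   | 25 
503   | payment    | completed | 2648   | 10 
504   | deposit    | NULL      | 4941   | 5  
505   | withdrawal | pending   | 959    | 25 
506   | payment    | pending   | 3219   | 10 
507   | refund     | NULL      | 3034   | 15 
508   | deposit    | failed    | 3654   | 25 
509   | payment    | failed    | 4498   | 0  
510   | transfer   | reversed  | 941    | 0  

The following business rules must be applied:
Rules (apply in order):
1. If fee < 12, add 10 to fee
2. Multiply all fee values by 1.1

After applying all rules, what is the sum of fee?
198.0

Step 1: Apply Rule 1 - Add 10 to records with fee < 12
  - 6 records affected: 30 + (6 × 10) = 90
  - Unaffected records: 90
  - Sum after Rule 1: 180
Step 2: Apply Rule 2 - Multiply all by 1.1
  - 180 × 1.1 = 198.0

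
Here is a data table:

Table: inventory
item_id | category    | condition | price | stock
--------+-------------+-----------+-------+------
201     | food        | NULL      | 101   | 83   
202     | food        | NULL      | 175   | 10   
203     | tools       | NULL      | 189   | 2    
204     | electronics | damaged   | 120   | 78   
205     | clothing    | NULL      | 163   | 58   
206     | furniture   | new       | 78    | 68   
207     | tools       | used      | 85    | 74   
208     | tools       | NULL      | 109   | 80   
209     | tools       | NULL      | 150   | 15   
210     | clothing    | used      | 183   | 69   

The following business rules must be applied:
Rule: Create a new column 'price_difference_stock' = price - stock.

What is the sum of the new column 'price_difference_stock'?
816

Step 1: For each record, compute price - stock
Example calculations:
  101 - 83 = 18
  175 - 10 = 165
  189 - 2 = 187
  ...
Step 2: Sum all derived values
Step 3: Total = 816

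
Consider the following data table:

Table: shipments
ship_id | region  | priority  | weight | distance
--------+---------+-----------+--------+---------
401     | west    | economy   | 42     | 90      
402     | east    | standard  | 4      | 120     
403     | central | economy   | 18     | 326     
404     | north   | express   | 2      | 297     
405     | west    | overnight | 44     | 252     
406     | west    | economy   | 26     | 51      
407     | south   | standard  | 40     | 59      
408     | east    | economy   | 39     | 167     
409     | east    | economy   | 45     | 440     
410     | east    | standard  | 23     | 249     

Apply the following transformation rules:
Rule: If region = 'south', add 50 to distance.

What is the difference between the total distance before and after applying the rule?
50

Step 1: Original sum of distance = 2051
Step 2: 1 records have region = 'south'
Step 3: Each affected record changes by 50
Step 4: Total change = 1 × 50 = 50
Step 5: New sum = 2051 + 50 = 2101
Step 6: Difference = |2101 - 2051| = 50
        (Sum increased by 50)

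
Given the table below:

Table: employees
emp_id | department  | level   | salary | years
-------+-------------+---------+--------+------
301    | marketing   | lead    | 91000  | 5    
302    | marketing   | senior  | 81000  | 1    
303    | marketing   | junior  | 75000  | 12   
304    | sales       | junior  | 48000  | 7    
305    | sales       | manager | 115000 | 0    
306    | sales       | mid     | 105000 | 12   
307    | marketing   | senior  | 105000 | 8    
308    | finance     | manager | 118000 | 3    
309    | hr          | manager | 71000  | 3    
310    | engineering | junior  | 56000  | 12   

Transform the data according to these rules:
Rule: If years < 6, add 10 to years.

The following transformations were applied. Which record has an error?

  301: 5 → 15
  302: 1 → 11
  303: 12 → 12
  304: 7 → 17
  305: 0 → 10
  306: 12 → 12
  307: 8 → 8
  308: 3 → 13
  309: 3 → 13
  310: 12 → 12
Record 304 has an error. The correct transformed value should be 7, not 17.

Step 1: Check each record against the rule
Step 2: Record 304 has years = 7
Step 3: Since 7 >= 6, the bonus should not have been applied
Step 4: Correct value = 7, but claimed value = 17
Conclusion: Record 304 has the error.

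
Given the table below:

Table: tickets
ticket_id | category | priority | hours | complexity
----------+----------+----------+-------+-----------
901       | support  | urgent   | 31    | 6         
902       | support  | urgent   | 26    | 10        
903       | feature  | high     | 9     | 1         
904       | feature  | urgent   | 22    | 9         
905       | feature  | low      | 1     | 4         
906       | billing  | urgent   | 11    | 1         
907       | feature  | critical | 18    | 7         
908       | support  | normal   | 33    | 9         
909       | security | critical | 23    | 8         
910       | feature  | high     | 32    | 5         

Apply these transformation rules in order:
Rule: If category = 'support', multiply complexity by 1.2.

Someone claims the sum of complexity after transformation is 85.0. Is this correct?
No, the correct result is 65.0.

Step 1: Calculate the correct sum after transformation
Step 2: Apply multiplier 1.2 to records where category = 'support'
Step 3: Correct result = 65.0
Step 4: Claimed result = 85.0
Step 5: 65.0 ≠ 85.0
Conclusion: The claimed result is incorrect. The correct answer is 65.0.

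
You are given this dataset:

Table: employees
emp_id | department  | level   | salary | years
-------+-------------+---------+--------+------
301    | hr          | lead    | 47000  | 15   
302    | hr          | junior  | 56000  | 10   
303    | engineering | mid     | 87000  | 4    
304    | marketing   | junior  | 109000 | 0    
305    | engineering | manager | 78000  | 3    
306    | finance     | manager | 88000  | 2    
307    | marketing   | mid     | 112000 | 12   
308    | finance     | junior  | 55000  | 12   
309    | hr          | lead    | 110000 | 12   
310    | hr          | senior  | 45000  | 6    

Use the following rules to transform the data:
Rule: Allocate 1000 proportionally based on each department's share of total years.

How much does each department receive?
engineering: 92.11, finance: 184.21, hr: 565.79, marketing: 157.89

Step 1: Calculate total years = 76
Step 2: Calculate each department's proportion:
  engineering: 7/76 = 9.21% → 92.11
  finance: 14/76 = 18.42% → 184.21
  hr: 43/76 = 56.58% → 565.79
  marketing: 12/76 = 15.79% → 157.89
Step 3: Verify: sum of allocations ≈ 1000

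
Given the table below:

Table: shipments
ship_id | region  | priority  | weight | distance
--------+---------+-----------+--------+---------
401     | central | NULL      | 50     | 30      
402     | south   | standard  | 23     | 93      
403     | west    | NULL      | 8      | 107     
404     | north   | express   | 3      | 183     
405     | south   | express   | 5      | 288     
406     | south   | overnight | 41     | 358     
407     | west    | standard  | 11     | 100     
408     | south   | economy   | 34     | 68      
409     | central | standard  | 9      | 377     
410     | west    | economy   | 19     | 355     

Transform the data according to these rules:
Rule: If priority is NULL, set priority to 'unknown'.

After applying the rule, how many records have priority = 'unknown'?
2

Step 1: Count records where priority IS NULL
Step 2: Found 2 records with NULL priority
Step 3: These records will have priority set to 'unknown'
Step 4: Records already having priority = 'unknown': 0
Step 5: Answer: 2 + 0 = 2 records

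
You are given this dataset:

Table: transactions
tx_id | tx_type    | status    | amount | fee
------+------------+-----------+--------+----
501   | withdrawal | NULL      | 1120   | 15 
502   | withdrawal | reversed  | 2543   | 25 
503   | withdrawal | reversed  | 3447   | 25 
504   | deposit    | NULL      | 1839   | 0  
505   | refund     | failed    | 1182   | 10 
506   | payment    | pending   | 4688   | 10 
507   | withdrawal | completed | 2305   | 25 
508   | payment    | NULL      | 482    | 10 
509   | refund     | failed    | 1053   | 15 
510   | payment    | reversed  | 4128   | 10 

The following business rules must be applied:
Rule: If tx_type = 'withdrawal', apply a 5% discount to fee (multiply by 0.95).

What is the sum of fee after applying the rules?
140.5

Step 1: Records with tx_type = 'withdrawal' have total fee = 90
Step 2: Apply multiplier: 90 × 0.95 = 85.5
Step 3: Other records total: 55
Step 4: Final sum = 85.5 + 55 = 140.5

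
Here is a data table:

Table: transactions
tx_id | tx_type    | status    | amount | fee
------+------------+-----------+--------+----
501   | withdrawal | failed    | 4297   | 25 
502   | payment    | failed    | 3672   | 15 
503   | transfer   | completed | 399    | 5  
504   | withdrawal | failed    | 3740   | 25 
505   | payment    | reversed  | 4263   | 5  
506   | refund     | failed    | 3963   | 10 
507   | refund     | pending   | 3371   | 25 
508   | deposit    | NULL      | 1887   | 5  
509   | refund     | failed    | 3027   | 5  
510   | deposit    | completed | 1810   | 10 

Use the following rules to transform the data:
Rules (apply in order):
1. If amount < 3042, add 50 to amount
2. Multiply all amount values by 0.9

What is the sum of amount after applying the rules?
27566.1

Step 1: Apply Rule 1 - Add 50 to records with amount < 3042
  - 4 records affected: 7123 + (4 × 50) = 7323
  - Unaffected records: 23306
  - Sum after Rule 1: 30629
Step 2: Apply Rule 2 - Multiply all by 0.9
  - 30629 × 0.9 = 27566.1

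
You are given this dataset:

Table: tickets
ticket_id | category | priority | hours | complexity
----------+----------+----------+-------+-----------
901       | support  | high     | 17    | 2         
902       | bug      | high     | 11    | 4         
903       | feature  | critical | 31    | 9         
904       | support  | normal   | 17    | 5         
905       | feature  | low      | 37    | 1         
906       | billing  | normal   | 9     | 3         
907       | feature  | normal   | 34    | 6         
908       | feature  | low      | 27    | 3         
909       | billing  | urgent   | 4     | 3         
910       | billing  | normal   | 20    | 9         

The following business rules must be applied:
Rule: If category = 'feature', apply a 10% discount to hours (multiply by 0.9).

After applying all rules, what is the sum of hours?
194.1

Step 1: Records with category = 'feature' have total hours = 129
Step 2: Apply multiplier: 129 × 0.9 = 116.1
Step 3: Other records total: 78
Step 4: Final sum = 116.1 + 78 = 194.1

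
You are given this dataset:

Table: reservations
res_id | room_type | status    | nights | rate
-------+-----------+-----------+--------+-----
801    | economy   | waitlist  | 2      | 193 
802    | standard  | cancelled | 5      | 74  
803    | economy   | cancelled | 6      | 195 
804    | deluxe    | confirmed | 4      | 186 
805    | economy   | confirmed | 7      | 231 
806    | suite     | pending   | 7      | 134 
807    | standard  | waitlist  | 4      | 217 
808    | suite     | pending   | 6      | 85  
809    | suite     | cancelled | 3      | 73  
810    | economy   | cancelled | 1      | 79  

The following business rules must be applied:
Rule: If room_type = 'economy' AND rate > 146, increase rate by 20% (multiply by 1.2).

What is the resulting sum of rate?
1590.8

Step 1: Find records where room_type = 'economy' AND rate > 146
Step 2: 3 records match, summing to 619
Step 3: After multiplier: 619 × 1.2 = 742.8
Step 4: Unaffected records sum: 848
Step 5: Final sum = 742.8 + 848 = 1590.8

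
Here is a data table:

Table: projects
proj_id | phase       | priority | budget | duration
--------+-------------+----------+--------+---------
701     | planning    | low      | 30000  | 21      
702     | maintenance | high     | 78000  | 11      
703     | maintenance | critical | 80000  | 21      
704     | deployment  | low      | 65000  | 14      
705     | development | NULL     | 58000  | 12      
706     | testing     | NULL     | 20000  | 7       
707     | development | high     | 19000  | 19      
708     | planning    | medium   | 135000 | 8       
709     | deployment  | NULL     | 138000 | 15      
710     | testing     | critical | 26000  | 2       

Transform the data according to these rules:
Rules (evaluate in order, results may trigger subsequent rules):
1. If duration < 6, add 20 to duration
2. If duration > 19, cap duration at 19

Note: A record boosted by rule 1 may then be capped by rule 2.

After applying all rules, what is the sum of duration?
143

Step 1: Apply rule 1 to records with duration < 6
  - 1 records get bonus of 20
  - Of these, 1 records then exceed 19 and get capped
Step 2: Apply rule 2 to records with duration > 19
  - 2 records (original) are capped
Step 3: Calculate final sum = 143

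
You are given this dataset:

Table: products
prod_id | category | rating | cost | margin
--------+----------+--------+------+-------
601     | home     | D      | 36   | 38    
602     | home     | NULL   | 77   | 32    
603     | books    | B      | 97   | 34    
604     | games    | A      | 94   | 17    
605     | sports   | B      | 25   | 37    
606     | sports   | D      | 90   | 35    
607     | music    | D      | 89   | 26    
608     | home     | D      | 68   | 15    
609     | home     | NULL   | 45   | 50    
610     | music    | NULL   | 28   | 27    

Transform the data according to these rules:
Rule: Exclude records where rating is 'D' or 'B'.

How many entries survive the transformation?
4

Step 1: Count records to exclude
  - 4 (D) + 2 (B) = 6 records
Step 2: Total records: 10
Step 3: Remaining = 10 - 6 = 4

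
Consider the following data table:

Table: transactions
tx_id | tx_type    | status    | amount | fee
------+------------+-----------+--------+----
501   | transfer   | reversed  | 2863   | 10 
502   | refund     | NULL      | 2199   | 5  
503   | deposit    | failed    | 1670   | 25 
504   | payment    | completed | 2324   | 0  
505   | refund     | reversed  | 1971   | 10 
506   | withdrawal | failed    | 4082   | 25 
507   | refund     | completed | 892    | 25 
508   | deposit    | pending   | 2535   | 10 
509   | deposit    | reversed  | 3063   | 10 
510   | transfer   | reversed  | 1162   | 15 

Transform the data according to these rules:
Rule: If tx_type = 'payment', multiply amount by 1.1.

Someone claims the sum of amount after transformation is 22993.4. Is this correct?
Yes, the result is correct.

Step 1: Calculate the correct sum after transformation
Step 2: Apply multiplier 1.1 to records where tx_type = 'payment'
Step 3: Correct result = 22993.4
Step 4: Claimed result = 22993.4
Step 5: 22993.4 = 22993.4 ✓
Conclusion: The claimed result is correct.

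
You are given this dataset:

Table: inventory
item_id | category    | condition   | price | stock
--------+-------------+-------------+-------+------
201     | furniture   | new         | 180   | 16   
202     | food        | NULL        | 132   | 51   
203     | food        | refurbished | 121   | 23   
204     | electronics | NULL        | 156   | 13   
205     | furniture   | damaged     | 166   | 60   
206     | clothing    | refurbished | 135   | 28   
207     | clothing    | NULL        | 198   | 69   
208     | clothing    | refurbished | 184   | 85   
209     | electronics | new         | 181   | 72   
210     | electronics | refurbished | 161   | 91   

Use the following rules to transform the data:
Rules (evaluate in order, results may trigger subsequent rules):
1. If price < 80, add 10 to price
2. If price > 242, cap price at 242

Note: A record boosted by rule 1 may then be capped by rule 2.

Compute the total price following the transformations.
1614

Step 1: Apply rule 1 to records with price < 80
  - 0 records get bonus of 10
  - Of these, 0 records then exceed 242 and get capped
Step 2: Apply rule 2 to records with price > 242
  - 0 records (original) are capped
Step 3: Calculate final sum = 1614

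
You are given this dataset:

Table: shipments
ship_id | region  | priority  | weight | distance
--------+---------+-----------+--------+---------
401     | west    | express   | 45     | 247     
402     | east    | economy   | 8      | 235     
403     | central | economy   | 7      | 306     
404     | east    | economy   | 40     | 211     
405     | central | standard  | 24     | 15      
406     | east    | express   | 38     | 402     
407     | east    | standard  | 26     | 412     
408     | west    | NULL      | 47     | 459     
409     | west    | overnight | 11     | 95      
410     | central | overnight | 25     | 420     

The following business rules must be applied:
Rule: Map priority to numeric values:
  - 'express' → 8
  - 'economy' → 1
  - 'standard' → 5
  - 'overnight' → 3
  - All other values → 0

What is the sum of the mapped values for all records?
35

Step 1: Apply mapping to each record
Step 2: Count by status:
  'express': 2 records × 8 = 16
  'economy': 3 records × 1 = 3
  'standard': 2 records × 5 = 10
  'overnight': 2 records × 3 = 6
Step 3: Sum all mapped values = 35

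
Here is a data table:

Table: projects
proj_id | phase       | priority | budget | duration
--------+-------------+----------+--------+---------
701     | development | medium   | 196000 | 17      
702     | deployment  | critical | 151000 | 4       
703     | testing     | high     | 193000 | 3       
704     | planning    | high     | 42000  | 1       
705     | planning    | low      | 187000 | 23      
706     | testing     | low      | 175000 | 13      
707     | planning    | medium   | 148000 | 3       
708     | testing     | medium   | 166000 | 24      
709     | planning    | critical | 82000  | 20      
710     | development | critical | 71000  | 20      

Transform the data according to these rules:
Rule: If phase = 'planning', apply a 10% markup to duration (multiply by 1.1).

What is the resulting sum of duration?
132.7

Step 1: Records with phase = 'planning' have total duration = 47
Step 2: Apply multiplier: 47 × 1.1 = 51.7
Step 3: Other records total: 81
Step 4: Final sum = 51.7 + 81 = 132.7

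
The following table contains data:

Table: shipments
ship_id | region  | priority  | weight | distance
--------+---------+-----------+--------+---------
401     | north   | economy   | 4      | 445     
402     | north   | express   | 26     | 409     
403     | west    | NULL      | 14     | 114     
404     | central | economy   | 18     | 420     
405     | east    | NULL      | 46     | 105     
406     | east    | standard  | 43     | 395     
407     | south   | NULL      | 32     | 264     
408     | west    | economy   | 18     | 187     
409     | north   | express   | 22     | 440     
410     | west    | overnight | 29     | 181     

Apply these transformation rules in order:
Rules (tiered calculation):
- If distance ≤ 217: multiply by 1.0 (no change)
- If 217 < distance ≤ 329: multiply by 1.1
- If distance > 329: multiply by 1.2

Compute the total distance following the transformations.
3408.2

Step 1: Tier 1 (distance ≤ 217): 4 records, sum = 587 × 1.0 = 587.0
Step 2: Tier 2 (217 < distance ≤ 329): 1 records, sum = 264 × 1.1 = 290.4
Step 3: Tier 3 (distance > 329): 5 records, sum = 2109 × 1.2 = 2530.8
Step 4: Final sum = 587.0 + 290.4 + 2530.8 = 3408.2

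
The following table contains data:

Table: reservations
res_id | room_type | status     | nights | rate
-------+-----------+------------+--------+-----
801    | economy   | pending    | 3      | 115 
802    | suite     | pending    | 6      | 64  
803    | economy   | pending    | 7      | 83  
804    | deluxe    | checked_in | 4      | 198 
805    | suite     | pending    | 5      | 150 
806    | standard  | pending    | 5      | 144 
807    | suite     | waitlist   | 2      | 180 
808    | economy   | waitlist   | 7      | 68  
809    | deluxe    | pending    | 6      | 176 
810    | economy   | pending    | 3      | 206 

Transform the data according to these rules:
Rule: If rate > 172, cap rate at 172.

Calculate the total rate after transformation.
1312

Step 1: 4 records have rate > 172
Step 2: These records originally summed to 760
Step 3: After capping: 4 × 172 = 688
Step 4: Unaffected records sum: 624
Step 5: Final sum = 688 + 624 = 1312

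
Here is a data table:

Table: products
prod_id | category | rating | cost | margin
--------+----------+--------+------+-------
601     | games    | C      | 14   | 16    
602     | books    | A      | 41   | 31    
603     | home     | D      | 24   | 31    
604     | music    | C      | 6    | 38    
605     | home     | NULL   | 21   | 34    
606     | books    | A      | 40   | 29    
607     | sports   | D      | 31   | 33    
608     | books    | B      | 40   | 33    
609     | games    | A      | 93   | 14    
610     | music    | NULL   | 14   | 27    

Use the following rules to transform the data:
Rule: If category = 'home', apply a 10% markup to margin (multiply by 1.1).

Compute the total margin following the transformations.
292.5

Step 1: Records with category = 'home' have total margin = 65
Step 2: Apply multiplier: 65 × 1.1 = 71.5
Step 3: Other records total: 221
Step 4: Final sum = 71.5 + 221 = 292.5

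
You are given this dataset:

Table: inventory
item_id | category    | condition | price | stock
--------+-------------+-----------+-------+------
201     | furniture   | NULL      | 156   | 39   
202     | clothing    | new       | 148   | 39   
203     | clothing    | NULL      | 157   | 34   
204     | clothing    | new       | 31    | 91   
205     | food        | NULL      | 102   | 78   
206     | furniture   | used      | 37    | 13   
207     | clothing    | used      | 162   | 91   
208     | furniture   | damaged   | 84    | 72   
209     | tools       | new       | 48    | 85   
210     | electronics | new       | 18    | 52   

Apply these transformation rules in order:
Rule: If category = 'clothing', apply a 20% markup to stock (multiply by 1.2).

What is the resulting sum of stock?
645.0

Step 1: Records with category = 'clothing' have total stock = 255
Step 2: Apply multiplier: 255 × 1.2 = 306.0
Step 3: Other records total: 339
Step 4: Final sum = 306.0 + 339 = 645.0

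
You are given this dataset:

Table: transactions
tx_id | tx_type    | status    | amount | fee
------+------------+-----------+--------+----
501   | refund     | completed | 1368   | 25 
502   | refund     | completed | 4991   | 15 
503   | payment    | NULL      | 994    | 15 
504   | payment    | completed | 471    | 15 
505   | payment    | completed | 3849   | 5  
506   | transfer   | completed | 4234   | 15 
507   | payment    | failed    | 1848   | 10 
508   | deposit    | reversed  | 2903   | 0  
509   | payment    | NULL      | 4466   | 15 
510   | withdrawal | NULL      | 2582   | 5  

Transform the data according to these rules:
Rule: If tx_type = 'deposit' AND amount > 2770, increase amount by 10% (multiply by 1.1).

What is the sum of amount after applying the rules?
27996.3

Step 1: Find records where tx_type = 'deposit' AND amount > 2770
Step 2: 1 records match, summing to 2903
Step 3: After multiplier: 2903 × 1.1 = 3193.3
Step 4: Unaffected records sum: 24803
Step 5: Final sum = 3193.3 + 24803 = 27996.3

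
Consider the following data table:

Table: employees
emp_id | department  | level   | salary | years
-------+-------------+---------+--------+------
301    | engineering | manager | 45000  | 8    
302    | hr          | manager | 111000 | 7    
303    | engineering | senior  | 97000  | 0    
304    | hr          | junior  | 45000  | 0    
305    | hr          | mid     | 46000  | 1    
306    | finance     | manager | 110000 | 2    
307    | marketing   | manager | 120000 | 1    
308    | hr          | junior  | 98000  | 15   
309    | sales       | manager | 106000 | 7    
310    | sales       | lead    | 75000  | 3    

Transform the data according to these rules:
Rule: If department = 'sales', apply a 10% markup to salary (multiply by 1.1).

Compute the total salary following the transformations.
871100.0

Step 1: Records with department = 'sales' have total salary = 181000
Step 2: Apply multiplier: 181000 × 1.1 = 199100.0
Step 3: Other records total: 672000
Step 4: Final sum = 199100.0 + 672000 = 871100.0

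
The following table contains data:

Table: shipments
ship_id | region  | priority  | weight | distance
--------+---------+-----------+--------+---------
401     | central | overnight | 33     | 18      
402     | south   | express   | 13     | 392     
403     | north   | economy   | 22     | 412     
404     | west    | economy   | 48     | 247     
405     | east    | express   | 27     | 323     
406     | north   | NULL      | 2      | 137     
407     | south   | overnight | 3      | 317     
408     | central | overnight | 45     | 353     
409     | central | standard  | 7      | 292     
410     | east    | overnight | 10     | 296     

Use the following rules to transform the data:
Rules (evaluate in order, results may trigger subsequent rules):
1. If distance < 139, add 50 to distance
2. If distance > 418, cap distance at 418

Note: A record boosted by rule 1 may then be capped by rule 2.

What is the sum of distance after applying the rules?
2887

Step 1: Apply rule 1 to records with distance < 139
  - 2 records get bonus of 50
  - Of these, 0 records then exceed 418 and get capped
Step 2: Apply rule 2 to records with distance > 418
  - 0 records (original) are capped
Step 3: Calculate final sum = 2887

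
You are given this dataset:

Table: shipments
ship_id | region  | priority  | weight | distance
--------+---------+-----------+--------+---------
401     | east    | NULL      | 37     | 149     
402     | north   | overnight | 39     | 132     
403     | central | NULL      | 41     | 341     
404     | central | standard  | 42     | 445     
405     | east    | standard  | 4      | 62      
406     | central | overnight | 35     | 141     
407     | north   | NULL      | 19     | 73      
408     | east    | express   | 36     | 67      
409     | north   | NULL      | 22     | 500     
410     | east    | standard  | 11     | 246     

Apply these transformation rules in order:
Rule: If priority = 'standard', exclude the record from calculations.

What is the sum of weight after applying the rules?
229

Step 1: Identify records where priority = 'standard'
Step 2: The excluded records sum to 57
Step 3: Original total weight = 286
Step 4: Remaining total = 286 - 57 = 229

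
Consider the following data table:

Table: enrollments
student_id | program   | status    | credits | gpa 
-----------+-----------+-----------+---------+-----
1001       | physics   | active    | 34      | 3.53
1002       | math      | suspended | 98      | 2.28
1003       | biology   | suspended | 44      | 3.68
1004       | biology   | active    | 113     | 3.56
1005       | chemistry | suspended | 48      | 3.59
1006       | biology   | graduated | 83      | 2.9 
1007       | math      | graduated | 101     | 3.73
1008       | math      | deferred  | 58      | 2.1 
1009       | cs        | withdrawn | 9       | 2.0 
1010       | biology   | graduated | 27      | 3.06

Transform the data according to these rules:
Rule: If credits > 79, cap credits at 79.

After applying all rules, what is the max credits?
79

Step 1: Original maximum credits = 113
Step 2: Apply cap at 79
Step 3: 4 records had credits > 79 and were capped
Step 4: Maximum after transformation = 79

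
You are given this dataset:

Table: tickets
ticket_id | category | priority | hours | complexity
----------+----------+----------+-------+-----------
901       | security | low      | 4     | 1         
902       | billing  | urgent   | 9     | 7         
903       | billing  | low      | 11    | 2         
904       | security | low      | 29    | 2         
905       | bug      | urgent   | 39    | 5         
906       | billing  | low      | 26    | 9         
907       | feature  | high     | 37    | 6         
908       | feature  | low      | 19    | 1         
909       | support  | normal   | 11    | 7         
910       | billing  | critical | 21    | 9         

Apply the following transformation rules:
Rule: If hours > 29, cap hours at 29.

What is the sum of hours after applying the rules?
188

Step 1: 2 records have hours > 29
Step 2: These records originally summed to 76
Step 3: After capping: 2 × 29 = 58
Step 4: Unaffected records sum: 130
Step 5: Final sum = 58 + 130 = 188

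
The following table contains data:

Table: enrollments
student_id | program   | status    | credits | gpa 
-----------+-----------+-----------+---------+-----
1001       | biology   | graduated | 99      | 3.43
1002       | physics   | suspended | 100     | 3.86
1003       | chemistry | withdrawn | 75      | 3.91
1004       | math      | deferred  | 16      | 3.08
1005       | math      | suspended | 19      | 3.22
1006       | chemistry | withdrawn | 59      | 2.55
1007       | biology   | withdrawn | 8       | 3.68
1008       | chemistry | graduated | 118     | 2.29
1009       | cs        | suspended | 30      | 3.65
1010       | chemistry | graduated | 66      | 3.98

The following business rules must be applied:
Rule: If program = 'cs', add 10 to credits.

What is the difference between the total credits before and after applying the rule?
10

Step 1: Original sum of credits = 590
Step 2: 1 records have program = 'cs'
Step 3: Each affected record changes by 10
Step 4: Total change = 1 × 10 = 10
Step 5: New sum = 590 + 10 = 600
Step 6: Difference = |600 - 590| = 10
        (Sum increased by 10)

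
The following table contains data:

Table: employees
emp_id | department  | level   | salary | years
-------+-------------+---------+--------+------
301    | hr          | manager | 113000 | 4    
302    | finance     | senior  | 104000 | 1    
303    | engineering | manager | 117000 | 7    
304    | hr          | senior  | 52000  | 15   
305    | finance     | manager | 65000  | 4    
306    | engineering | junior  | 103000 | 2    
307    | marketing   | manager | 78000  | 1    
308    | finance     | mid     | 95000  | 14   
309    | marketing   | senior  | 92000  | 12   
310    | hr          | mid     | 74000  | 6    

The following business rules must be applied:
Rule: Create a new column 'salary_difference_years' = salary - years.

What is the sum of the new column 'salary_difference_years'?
892934

Step 1: For each record, compute salary - years
Example calculations:
  113000 - 4 = 112996
  104000 - 1 = 103999
  117000 - 7 = 116993
  ...
Step 2: Sum all derived values
Step 3: Total = 892934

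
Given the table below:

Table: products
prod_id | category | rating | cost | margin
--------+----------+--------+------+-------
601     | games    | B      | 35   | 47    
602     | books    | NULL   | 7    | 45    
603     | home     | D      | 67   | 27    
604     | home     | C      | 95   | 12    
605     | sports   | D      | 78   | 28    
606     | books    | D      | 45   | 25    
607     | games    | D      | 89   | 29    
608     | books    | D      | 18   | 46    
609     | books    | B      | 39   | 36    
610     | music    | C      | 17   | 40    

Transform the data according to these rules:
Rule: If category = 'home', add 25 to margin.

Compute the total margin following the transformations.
385

Step 1: Count records where category = 'home': 2
Step 2: Total bonus added: 2 × 25 = 50
Step 3: Original sum of margin: 335
Step 4: Final sum = 335 + 50 = 385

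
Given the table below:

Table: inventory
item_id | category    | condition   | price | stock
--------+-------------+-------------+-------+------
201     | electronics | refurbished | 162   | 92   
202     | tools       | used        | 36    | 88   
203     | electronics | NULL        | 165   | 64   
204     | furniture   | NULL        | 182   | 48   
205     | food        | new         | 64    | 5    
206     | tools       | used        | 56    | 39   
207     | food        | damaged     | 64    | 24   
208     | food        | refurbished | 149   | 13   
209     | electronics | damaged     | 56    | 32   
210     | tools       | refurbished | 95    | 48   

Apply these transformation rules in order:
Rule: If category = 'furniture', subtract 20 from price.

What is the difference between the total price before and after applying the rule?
20

Step 1: Original sum of price = 1029
Step 2: 1 records have category = 'furniture'
Step 3: Each affected record changes by -20
Step 4: Total change = 1 × -20 = -20
Step 5: New sum = 1029 + -20 = 1009
Step 6: Difference = |1009 - 1029| = 20
        (Sum decreased by 20)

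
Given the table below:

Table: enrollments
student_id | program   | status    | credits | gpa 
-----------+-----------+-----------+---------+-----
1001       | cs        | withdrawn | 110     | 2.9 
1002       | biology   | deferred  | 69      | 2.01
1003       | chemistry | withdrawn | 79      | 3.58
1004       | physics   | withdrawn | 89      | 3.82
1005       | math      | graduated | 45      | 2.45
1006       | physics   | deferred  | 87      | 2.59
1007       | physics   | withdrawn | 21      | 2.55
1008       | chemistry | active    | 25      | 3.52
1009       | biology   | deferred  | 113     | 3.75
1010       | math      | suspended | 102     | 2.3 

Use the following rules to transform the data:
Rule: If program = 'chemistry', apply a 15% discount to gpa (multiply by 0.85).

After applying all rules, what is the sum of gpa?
28.41

Step 1: Records with program = 'chemistry' have total gpa = 7.1
Step 2: Apply multiplier: 7.1 × 0.85 = 6.03
Step 3: Other records total: 22.37
Step 4: Final sum = 6.03 + 22.37 = 28.41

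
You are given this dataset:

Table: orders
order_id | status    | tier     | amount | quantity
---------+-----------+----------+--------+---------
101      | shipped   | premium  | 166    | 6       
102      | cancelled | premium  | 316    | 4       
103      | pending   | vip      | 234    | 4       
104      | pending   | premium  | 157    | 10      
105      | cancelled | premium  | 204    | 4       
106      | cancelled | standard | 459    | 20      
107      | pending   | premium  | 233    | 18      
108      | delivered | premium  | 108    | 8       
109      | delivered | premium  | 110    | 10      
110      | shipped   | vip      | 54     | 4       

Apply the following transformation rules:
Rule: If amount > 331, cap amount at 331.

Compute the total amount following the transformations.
1913

Step 1: 1 records have amount > 331
Step 2: These records originally summed to 459
Step 3: After capping: 1 × 331 = 331
Step 4: Unaffected records sum: 1582
Step 5: Final sum = 331 + 1582 = 1913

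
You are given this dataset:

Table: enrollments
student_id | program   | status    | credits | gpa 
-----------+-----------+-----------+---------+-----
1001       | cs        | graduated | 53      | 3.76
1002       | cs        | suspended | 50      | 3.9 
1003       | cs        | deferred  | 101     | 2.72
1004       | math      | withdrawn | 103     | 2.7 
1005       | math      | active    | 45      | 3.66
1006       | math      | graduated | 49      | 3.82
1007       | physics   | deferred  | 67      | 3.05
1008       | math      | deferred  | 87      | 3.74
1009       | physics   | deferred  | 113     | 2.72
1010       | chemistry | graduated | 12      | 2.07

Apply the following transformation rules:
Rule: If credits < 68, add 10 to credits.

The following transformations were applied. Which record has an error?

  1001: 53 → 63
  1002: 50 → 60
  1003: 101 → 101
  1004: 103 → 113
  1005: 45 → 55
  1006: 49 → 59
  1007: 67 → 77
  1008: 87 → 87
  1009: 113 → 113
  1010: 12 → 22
Record 1004 has an error. The correct transformed value should be 103, not 113.

Step 1: Check each record against the rule
Step 2: Record 1004 has credits = 103
Step 3: Since 103 >= 68, the bonus should not have been applied
Step 4: Correct value = 103, but claimed value = 113
Conclusion: Record 1004 has the error.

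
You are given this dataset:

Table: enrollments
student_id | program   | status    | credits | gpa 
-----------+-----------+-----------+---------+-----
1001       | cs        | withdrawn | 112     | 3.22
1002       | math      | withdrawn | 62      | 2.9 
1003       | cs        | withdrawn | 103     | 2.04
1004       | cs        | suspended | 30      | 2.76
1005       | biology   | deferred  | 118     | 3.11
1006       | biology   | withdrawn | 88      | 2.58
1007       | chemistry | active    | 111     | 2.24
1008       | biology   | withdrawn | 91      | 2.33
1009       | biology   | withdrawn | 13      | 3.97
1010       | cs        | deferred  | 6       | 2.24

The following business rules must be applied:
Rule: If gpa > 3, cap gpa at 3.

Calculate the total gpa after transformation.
26.09

Step 1: 3 records have gpa > 3
Step 2: These records originally summed to 10.3
Step 3: After capping: 3 × 3 = 9
Step 4: Unaffected records sum: 17.09
Step 5: Final sum = 9 + 17.09 = 26.09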